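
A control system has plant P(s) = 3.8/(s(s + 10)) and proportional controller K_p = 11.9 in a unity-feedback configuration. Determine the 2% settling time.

Closed-loop characteristic equation: s² + 10s + 45.22 = 0, so ω_n = 6.725 rad/s and ζ = 10/(2·6.725) = 0.7435.
2% settling time T_s ≈ 4/(ζω_n) = 4/5 = 0.8 s.

T_s ≈ 0.8 s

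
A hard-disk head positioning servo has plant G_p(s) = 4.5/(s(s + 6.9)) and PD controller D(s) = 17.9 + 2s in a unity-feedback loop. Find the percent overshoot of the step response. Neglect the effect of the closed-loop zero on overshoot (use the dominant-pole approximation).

0.249%

Forward path: (17.9 + 2s)·4.5/(s(s+6.9)). The closed-loop characteristic equation is s² + (6.9 + 4.5·2)s + 4.5·17.9 = 0.
That is s² + 15.9s + 80.55 = 0, so ω_n = 8.975 rad/s and ζ = 15.9/(2·8.975) = 0.8858.
%OS = 100·exp(−πζ/√(1−ζ²)) = 0.249%.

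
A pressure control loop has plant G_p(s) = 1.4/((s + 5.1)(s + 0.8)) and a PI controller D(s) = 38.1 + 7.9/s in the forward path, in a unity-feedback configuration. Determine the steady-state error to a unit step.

The open loop D(s)G_p(s) has a pole at the origin (type 1), so the static position error constant is infinite and e_ss = 1/(1+∞) = 0.

0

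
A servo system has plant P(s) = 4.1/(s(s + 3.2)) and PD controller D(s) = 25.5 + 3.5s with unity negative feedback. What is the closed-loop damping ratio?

ζ = 0.858

Forward path: (25.5 + 3.5s)·4.1/(s(s+3.2)). The closed-loop characteristic equation is s² + (3.2 + 4.1·3.5)s + 4.1·25.5 = 0.
That is s² + 17.55s + 104.5 = 0, so ω_n = 10.22 rad/s and ζ = 17.55/(2·10.22) = 0.8582.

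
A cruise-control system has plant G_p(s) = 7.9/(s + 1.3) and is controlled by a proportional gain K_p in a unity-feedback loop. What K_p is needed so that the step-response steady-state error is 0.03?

K_p = 5.32

Steady-state error for a unit step on this type-0 loop is 1/(1 + K_p·G_p(0)).
G_p(0) = 6.077. Require 1/(1 + K_p·6.077) = 0.03, so 1 + 6.077·K_p = 33.33.
K_p = (33.33 − 1)/6.077 = 5.32.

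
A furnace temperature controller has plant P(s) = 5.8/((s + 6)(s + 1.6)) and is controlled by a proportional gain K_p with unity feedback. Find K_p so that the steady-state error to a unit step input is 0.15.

K_p = 9.38

Steady-state error for a unit step on this type-0 loop is 1/(1 + K_p·P(0)).
P(0) = 0.6042. Require 1/(1 + K_p·0.6042) = 0.15, so 1 + 0.6042·K_p = 6.667.
K_p = (6.667 − 1)/0.6042 = 9.38.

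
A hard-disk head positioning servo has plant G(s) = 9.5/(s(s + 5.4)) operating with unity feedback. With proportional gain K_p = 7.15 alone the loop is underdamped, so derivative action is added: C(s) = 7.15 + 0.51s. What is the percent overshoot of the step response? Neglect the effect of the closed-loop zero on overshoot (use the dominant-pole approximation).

Forward path: (7.15 + 0.51s)·9.5/(s(s+5.4)). The closed-loop characteristic equation is s² + (5.4 + 9.5·0.51)s + 9.5·7.15 = 0.
That is s² + 10.25s + 67.92 = 0, so ω_n = 8.242 rad/s and ζ = 10.25/(2·8.242) = 0.6215.
%OS = 100·exp(−πζ/√(1−ζ²)) = 8.27%.

8.27%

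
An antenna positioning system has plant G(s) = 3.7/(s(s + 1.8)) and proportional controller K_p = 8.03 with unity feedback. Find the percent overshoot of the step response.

Closed-loop characteristic equation: s² + 1.8s + 29.71 = 0, so ω_n = 5.451 rad/s and ζ = 1.8/(2·5.451) = 0.1651.
%OS = 100·exp(−πζ/√(1−ζ²)) = 100·exp(−π·0.1651/√0.9727) = 59.1%.

59.1%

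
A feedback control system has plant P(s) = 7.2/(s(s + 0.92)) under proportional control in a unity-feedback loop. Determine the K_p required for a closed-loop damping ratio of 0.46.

Closed-loop characteristic equation: s² + 0.92s + K_p·7.2 = 0.
So ω_n = √(7.2K_p) and 2ζω_n = 0.92, giving ζ = 0.92/(2√(7.2K_p)).
Setting ζ = 0.46: √(7.2K_p) = 0.92/(2·0.46) = 1, so K_p = 1/7.2 = 0.139.

K_p = 0.139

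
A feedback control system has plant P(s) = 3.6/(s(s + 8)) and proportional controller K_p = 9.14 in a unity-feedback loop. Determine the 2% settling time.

T_s ≈ 1 s

From 1 + K_pP(s) = 0: s² + 8s + 32.9 = 0 ⇒ ω_n = 5.736, ζ = 0.6973.
2% settling time T_s ≈ 4/(ζω_n) = 4/4 = 1 s.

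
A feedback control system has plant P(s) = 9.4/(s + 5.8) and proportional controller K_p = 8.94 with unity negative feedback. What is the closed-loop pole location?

Closed-loop transfer function: T(s) = K_p·P(s)/(1 + K_p·P(s)) = 84.04/(s + 5.8 + 84.04) = 84.04/(s + 89.84).
The closed-loop pole is at s = −89.84.

s = -89.84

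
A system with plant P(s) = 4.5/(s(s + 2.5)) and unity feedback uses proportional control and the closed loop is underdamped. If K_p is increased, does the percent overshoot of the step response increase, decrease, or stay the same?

increase

Characteristic equation s² + 2.5s + K_p·4.5 = 0: raising K_p raises ω_n while 2ζω_n = 2.5 is fixed, so ζ falls and overshoot grows.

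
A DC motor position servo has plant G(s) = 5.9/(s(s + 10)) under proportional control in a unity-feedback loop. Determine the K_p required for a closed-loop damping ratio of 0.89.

K_p = 5.35

Closed-loop characteristic equation: s² + 10s + K_p·5.9 = 0.
So ω_n = √(5.9K_p) and 2ζω_n = 10, giving ζ = 10/(2√(5.9K_p)).
Setting ζ = 0.89: √(5.9K_p) = 10/(2·0.89) = 5.618, so K_p = 31.56/5.9 = 5.35.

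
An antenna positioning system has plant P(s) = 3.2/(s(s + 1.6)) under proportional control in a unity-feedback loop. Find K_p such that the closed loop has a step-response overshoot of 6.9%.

From %OS = 100·exp(−πζ/√(1−ζ²)) = 6.9%, ζ = −ln(0.069)/√(π²+ln²(0.069)) = 0.6481.
Characteristic equation s² + 1.6s + 3.2K_p = 0 gives ζ = 1.6/(2√(3.2K_p)).
Setting ζ = 0.6481: √(3.2K_p) = 1.6/(2·0.6481) = 1.234, so K_p = 1.524/3.2 = 0.476.

K_p = 0.476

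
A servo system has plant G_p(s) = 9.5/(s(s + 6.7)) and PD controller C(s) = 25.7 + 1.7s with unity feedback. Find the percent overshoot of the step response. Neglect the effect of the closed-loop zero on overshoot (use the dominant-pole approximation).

3.45%

Forward path: (25.7 + 1.7s)·9.5/(s(s+6.7)). The closed-loop characteristic equation is s² + (6.7 + 9.5·1.7)s + 9.5·25.7 = 0.
That is s² + 22.85s + 244.2 = 0, so ω_n = 15.63 rad/s and ζ = 22.85/(2·15.63) = 0.7312.
%OS = 100·exp(−πζ/√(1−ζ²)) = 3.45%.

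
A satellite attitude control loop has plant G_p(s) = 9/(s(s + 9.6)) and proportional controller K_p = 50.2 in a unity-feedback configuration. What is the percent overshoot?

48.3%

The closed-loop denominator s² + 9.6s + 451.8 gives ω_n = √451.8 = 21.26 and ζ = 9.6/(2ω_n) = 0.2258.
%OS = 100·exp(−πζ/√(1−ζ²)) = 100·exp(−π·0.2258/√0.949) = 48.3%.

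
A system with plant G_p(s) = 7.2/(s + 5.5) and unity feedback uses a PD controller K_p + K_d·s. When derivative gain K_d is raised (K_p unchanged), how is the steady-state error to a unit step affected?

unchanged

At s = 0 the derivative term contributes nothing: C(0) = K_p regardless of K_d, so K_pos = K_p·G_p(0) and e_ss are unchanged.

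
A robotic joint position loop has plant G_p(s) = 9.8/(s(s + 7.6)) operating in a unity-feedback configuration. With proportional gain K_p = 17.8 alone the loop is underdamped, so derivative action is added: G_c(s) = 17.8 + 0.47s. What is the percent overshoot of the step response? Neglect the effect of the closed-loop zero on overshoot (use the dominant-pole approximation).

19.5%

Forward path: (17.8 + 0.47s)·9.8/(s(s+7.6)). The closed-loop characteristic equation is s² + (7.6 + 9.8·0.47)s + 9.8·17.8 = 0.
That is s² + 12.21s + 174.4 = 0, so ω_n = 13.21 rad/s and ζ = 12.21/(2·13.21) = 0.4621.
%OS = 100·exp(−πζ/√(1−ζ²)) = 19.5%.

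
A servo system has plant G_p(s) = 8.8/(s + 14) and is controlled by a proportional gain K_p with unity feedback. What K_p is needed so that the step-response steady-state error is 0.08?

K_p = 18.3

The loop is type 0, so e_ss(step) = 1/(1 + K_pos) with K_pos = K_p·G_p(0).
G_p(0) = 0.6286. Require 1/(1 + K_p·0.6286) = 0.08, so 1 + 0.6286·K_p = 12.5.
K_p = (12.5 − 1)/0.6286 = 18.3.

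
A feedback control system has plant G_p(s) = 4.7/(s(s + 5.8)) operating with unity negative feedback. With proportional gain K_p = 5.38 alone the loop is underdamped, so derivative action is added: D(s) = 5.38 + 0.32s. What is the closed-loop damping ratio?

Forward path: (5.38 + 0.32s)·4.7/(s(s+5.8)). The closed-loop characteristic equation is s² + (5.8 + 4.7·0.32)s + 4.7·5.38 = 0.
That is s² + 7.304s + 25.29 = 0, so ω_n = 5.029 rad/s and ζ = 7.304/(2·5.029) = 0.7263.

ζ = 0.726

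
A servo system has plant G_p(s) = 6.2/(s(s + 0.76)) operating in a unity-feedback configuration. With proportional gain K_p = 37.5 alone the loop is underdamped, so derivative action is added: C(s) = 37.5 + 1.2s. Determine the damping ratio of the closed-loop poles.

ζ = 0.269

Forward path: (37.5 + 1.2s)·6.2/(s(s+0.76)). The closed-loop characteristic equation is s² + (0.76 + 6.2·1.2)s + 6.2·37.5 = 0.
That is s² + 8.2s + 232.5 = 0, so ω_n = 15.25 rad/s and ζ = 8.2/(2·15.25) = 0.2689.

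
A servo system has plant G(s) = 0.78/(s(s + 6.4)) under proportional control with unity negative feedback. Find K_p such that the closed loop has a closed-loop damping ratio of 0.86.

Closed-loop characteristic equation: s² + 6.4s + K_p·0.78 = 0.
So ω_n = √(0.78K_p) and 2ζω_n = 6.4, giving ζ = 6.4/(2√(0.78K_p)).
Setting ζ = 0.86: √(0.78K_p) = 6.4/(2·0.86) = 3.721, so K_p = 13.85/0.78 = 17.8.

K_p = 17.8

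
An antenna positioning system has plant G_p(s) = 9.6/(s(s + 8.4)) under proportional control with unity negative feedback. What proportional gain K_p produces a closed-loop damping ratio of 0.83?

Closed-loop characteristic equation: s² + 8.4s + K_p·9.6 = 0.
So ω_n = √(9.6K_p) and 2ζω_n = 8.4, giving ζ = 8.4/(2√(9.6K_p)).
Setting ζ = 0.83: √(9.6K_p) = 8.4/(2·0.83) = 5.06, so K_p = 25.61/9.6 = 2.67.

K_p = 2.67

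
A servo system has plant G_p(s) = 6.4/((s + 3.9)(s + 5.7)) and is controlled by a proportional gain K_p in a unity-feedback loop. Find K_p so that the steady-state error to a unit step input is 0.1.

The loop is type 0, so e_ss(step) = 1/(1 + K_pos) with K_pos = K_p·G_p(0).
G_p(0) = 0.2879. Require 1/(1 + K_p·0.2879) = 0.1, so 1 + 0.2879·K_p = 10.
K_p = (10 − 1)/0.2879 = 31.3.

K_p = 31.3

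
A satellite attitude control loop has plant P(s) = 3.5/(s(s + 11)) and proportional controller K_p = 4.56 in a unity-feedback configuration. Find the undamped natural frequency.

1 + K_p·P(s) = 0 gives s² + 11s + 15.96 = 0.
So ω_n² = 15.96 ⇒ ω_n = 3.995 rad/s, and ζ = 11/(2ω_n) = 1.38.

ω_n = 3.99 rad/s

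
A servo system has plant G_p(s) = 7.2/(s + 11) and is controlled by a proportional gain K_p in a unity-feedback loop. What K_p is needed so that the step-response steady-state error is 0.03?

K_p = 49.4

Steady-state error for a unit step on this type-0 loop is 1/(1 + K_p·G_p(0)).
G_p(0) = 0.6545. Require 1/(1 + K_p·0.6545) = 0.03, so 1 + 0.6545·K_p = 33.33.
K_p = (33.33 − 1)/0.6545 = 49.4.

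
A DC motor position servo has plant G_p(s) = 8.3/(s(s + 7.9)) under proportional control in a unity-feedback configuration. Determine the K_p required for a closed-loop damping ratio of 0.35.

Closed-loop characteristic equation: s² + 7.9s + K_p·8.3 = 0.
So ω_n = √(8.3K_p) and 2ζω_n = 7.9, giving ζ = 7.9/(2√(8.3K_p)).
Setting ζ = 0.35: √(8.3K_p) = 7.9/(2·0.35) = 11.29, so K_p = 127.4/8.3 = 15.3.

K_p = 15.3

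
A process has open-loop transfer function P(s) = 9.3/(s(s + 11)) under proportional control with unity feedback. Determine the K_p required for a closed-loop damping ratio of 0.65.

Closed-loop characteristic equation: s² + 11s + K_p·9.3 = 0.
So ω_n = √(9.3K_p) and 2ζω_n = 11, giving ζ = 11/(2√(9.3K_p)).
Setting ζ = 0.65: √(9.3K_p) = 11/(2·0.65) = 8.462, so K_p = 71.6/9.3 = 7.7.

K_p = 7.7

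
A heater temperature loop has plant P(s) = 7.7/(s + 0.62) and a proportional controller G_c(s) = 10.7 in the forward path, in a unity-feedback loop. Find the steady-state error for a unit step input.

0.00747

The loop is type 0. Static position error constant K_pos = G_c(0)·P(0) = 10.7·12.42 = 132.9.
Steady-state error to a unit step: e_ss = 1/(1+K_pos) = 1/133.9 = 0.00747.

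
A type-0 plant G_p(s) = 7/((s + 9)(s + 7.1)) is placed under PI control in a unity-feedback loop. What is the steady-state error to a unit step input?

0

The PI controller's integrator makes the forward path type 1, so e_ss to a step is zero.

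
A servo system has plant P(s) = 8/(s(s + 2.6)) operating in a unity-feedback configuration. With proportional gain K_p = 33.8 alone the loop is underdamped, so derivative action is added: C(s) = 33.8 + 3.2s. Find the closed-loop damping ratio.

Forward path: (33.8 + 3.2s)·8/(s(s+2.6)). The closed-loop characteristic equation is s² + (2.6 + 8·3.2)s + 8·33.8 = 0.
That is s² + 28.2s + 270.4 = 0, so ω_n = 16.44 rad/s and ζ = 28.2/(2·16.44) = 0.8575.

ζ = 0.857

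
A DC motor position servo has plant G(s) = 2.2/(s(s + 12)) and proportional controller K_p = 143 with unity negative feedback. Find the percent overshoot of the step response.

The closed-loop denominator s² + 12s + 314.6 gives ω_n = √314.6 = 17.74 and ζ = 12/(2ω_n) = 0.3383.
%OS = 100·exp(−πζ/√(1−ζ²)) = 100·exp(−π·0.3383/√0.8856) = 32.3%.

32.3%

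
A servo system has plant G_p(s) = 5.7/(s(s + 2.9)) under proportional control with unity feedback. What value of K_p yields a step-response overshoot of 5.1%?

K_p = 0.78

From %OS = 100·exp(−πζ/√(1−ζ²)) = 5.1%, ζ = −ln(0.051)/√(π²+ln²(0.051)) = 0.6877.
Characteristic equation s² + 2.9s + 5.7K_p = 0 gives ζ = 2.9/(2√(5.7K_p)).
Setting ζ = 0.6877: √(5.7K_p) = 2.9/(2·0.6877) = 2.108, so K_p = 4.446/5.7 = 0.78.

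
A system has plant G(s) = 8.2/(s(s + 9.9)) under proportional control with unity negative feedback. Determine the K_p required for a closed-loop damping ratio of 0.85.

Closed-loop characteristic equation: s² + 9.9s + K_p·8.2 = 0.
So ω_n = √(8.2K_p) and 2ζω_n = 9.9, giving ζ = 9.9/(2√(8.2K_p)).
Setting ζ = 0.85: √(8.2K_p) = 9.9/(2·0.85) = 5.824, so K_p = 33.91/8.2 = 4.14.

K_p = 4.14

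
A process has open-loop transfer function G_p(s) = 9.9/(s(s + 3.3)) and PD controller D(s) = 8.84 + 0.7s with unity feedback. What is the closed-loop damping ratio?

Forward path: (8.84 + 0.7s)·9.9/(s(s+3.3)). The closed-loop characteristic equation is s² + (3.3 + 9.9·0.7)s + 9.9·8.84 = 0.
That is s² + 10.23s + 87.52 = 0, so ω_n = 9.355 rad/s and ζ = 10.23/(2·9.355) = 0.5468.

ζ = 0.547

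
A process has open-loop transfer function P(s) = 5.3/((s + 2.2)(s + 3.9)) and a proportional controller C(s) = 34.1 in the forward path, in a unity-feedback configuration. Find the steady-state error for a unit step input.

0.0453

The loop is type 0. Static position error constant K_pos = C(0)·P(0) = 34.1·0.6177 = 21.06.
Steady-state error to a unit step: e_ss = 1/(1+K_pos) = 1/22.06 = 0.0453.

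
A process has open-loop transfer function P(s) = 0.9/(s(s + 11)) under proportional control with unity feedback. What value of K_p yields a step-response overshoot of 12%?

K_p = 107

From %OS = 100·exp(−πζ/√(1−ζ²)) = 12%, ζ = −ln(0.12)/√(π²+ln²(0.12)) = 0.5594.
Characteristic equation s² + 11s + 0.9K_p = 0 gives ζ = 11/(2√(0.9K_p)).
Setting ζ = 0.5594: √(0.9K_p) = 11/(2·0.5594) = 9.832, so K_p = 96.66/0.9 = 107.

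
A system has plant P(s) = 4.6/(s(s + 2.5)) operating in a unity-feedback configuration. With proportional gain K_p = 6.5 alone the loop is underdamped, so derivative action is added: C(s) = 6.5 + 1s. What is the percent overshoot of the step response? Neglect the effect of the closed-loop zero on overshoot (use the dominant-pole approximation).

6.85%

Forward path: (6.5 + 1s)·4.6/(s(s+2.5)). The closed-loop characteristic equation is s² + (2.5 + 4.6·1)s + 4.6·6.5 = 0.
That is s² + 7.1s + 29.9 = 0, so ω_n = 5.468 rad/s and ζ = 7.1/(2·5.468) = 0.6492.
%OS = 100·exp(−πζ/√(1−ζ²)) = 6.85%.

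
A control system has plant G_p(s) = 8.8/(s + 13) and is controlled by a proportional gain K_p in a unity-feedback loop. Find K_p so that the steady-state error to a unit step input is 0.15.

Steady-state error for a unit step on this type-0 loop is 1/(1 + K_p·G_p(0)).
G_p(0) = 0.6769. Require 1/(1 + K_p·0.6769) = 0.15, so 1 + 0.6769·K_p = 6.667.
K_p = (6.667 − 1)/0.6769 = 8.37.

K_p = 8.37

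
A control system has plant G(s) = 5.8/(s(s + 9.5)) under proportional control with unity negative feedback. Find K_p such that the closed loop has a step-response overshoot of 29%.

K_p = 28.9

From %OS = 100·exp(−πζ/√(1−ζ²)) = 29%, ζ = −ln(0.29)/√(π²+ln²(0.29)) = 0.3666.
Characteristic equation s² + 9.5s + 5.8K_p = 0 gives ζ = 9.5/(2√(5.8K_p)).
Setting ζ = 0.3666: √(5.8K_p) = 9.5/(2·0.3666) = 12.96, so K_p = 167.9/5.8 = 28.9.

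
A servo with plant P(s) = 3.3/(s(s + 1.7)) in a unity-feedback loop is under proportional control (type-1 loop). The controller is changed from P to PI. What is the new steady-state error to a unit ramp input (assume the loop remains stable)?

The integrator raises the loop to type 2, so K_v → ∞ and e_ss to a ramp is zero.

0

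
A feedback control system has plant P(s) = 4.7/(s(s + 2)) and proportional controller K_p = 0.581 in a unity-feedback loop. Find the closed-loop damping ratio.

ζ = 0.605

With unity feedback the closed-loop characteristic equation is s² + 2s + 0.581·4.7 = s² + 2s + 2.731 = 0.
Matching s² + 2ζω_n s + ω_n²: ω_n = √2.731 = 1.652 rad/s and 2ζω_n = 2, so ζ = 2/(2·1.652) = 0.605.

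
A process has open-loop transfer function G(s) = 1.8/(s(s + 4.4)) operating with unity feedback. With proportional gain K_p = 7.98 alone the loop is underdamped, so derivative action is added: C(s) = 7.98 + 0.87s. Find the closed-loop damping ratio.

ζ = 0.787

Forward path: (7.98 + 0.87s)·1.8/(s(s+4.4)). The closed-loop characteristic equation is s² + (4.4 + 1.8·0.87)s + 1.8·7.98 = 0.
That is s² + 5.966s + 14.36 = 0, so ω_n = 3.79 rad/s and ζ = 5.966/(2·3.79) = 0.7871.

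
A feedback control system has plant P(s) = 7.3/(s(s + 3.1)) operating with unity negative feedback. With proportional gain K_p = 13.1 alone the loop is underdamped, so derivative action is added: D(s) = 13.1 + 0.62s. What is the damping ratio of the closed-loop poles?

Forward path: (13.1 + 0.62s)·7.3/(s(s+3.1)). The closed-loop characteristic equation is s² + (3.1 + 7.3·0.62)s + 7.3·13.1 = 0.
That is s² + 7.626s + 95.63 = 0, so ω_n = 9.779 rad/s and ζ = 7.626/(2·9.779) = 0.3899.

ζ = 0.39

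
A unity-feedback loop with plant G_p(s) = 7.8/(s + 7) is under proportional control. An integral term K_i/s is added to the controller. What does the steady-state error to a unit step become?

0

The integrator makes K_pos = lim_{s→0} C(s)G(s) infinite, so e_ss = 1/(1+K_pos) = 0.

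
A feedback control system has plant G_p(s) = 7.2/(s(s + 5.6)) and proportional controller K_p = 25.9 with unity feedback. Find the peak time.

T_p = 0.235 s

Closed-loop characteristic equation: s² + 5.6s + 186.5 = 0, so ω_n = 13.66 rad/s and ζ = 5.6/(2·13.66) = 0.205.
Damped frequency ω_d = ω_n√(1−ζ²) = 13.37 rad/s, so peak time T_p = π/ω_d = 0.235 s.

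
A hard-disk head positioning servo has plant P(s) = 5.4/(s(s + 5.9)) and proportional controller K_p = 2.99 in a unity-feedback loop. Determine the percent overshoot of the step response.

3.35%

The closed-loop denominator s² + 5.9s + 16.15 gives ω_n = √16.15 = 4.018 and ζ = 5.9/(2ω_n) = 0.7342.
%OS = 100·exp(−πζ/√(1−ζ²)) = 100·exp(−π·0.7342/√0.461) = 3.35%.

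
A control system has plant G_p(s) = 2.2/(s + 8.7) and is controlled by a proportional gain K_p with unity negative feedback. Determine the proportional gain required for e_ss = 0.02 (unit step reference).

For a type-0 loop with proportional control, e_ss = 1/(1 + K_p·G_p(0)).
G_p(0) = 0.2529. Require 1/(1 + K_p·0.2529) = 0.02, so 1 + 0.2529·K_p = 50.
K_p = (50 − 1)/0.2529 = 194.

K_p = 194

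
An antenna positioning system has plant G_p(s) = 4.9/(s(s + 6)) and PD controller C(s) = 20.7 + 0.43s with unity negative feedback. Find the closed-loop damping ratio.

Forward path: (20.7 + 0.43s)·4.9/(s(s+6)). The closed-loop characteristic equation is s² + (6 + 4.9·0.43)s + 4.9·20.7 = 0.
That is s² + 8.107s + 101.4 = 0, so ω_n = 10.07 rad/s and ζ = 8.107/(2·10.07) = 0.4025.

ζ = 0.402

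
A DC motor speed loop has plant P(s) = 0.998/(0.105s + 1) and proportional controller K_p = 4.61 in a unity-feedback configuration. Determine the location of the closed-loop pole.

Closed loop: T(s) = K_p·P/(1+K_p·P) = 4.601/(0.105s + 1 + 4.601), with pole at s = −(1 + 4.601)/0.105 = −53.34.

s = -53.34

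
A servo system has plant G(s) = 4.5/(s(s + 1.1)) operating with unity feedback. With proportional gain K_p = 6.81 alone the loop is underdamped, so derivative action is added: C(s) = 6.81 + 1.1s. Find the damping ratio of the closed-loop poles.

ζ = 0.546

Forward path: (6.81 + 1.1s)·4.5/(s(s+1.1)). The closed-loop characteristic equation is s² + (1.1 + 4.5·1.1)s + 4.5·6.81 = 0.
That is s² + 6.05s + 30.64 = 0, so ω_n = 5.536 rad/s and ζ = 6.05/(2·5.536) = 0.5464.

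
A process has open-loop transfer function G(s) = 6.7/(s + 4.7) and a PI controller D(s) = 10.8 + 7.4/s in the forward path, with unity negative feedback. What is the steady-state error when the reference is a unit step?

The open loop D(s)G(s) has a pole at the origin (type 1), so the static position error constant is infinite and e_ss = 1/(1+∞) = 0.

0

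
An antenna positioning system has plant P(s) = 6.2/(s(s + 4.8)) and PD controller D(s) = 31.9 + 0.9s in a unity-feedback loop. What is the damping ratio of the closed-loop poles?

ζ = 0.369

Forward path: (31.9 + 0.9s)·6.2/(s(s+4.8)). The closed-loop characteristic equation is s² + (4.8 + 6.2·0.9)s + 6.2·31.9 = 0.
That is s² + 10.38s + 197.8 = 0, so ω_n = 14.06 rad/s and ζ = 10.38/(2·14.06) = 0.369.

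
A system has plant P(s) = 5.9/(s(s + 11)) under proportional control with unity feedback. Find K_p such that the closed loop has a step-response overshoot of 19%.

From %OS = 100·exp(−πζ/√(1−ζ²)) = 19%, ζ = −ln(0.19)/√(π²+ln²(0.19)) = 0.4673.
Characteristic equation s² + 11s + 5.9K_p = 0 gives ζ = 11/(2√(5.9K_p)).
Setting ζ = 0.4673: √(5.9K_p) = 11/(2·0.4673) = 11.77, so K_p = 138.5/5.9 = 23.5.

K_p = 23.5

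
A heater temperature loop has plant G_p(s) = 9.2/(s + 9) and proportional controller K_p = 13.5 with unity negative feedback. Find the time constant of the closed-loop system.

Closed-loop transfer function: T(s) = K_p·G_p(s)/(1 + K_p·G_p(s)) = 124.2/(s + 9 + 124.2) = 124.2/(s + 133.2).
Time constant τ = 1/133.2 = 0.00751 s.

τ = 0.00751 s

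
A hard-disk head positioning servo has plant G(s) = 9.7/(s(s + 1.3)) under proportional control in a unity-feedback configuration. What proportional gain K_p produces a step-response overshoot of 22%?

From %OS = 100·exp(−πζ/√(1−ζ²)) = 22%, ζ = −ln(0.22)/√(π²+ln²(0.22)) = 0.4342.
Characteristic equation s² + 1.3s + 9.7K_p = 0 gives ζ = 1.3/(2√(9.7K_p)).
Setting ζ = 0.4342: √(9.7K_p) = 1.3/(2·0.4342) = 1.497, so K_p = 2.241/9.7 = 0.231.

K_p = 0.231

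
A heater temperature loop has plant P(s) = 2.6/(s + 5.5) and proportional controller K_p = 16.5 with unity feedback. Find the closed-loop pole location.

s = -48.4

Closed-loop transfer function: T(s) = K_p·P(s)/(1 + K_p·P(s)) = 42.9/(s + 5.5 + 42.9) = 42.9/(s + 48.4).
The closed-loop pole is at s = −48.4.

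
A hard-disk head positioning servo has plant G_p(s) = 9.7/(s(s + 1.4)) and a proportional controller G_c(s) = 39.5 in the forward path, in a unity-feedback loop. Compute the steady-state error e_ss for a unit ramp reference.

The loop has one pole at the origin (type 1). Velocity error constant K_v = lim_{s→0} s·G_c(s)G_p(s) = 39.5·9.7/1.4 = 273.7.
Steady-state error to a unit ramp: e_ss = 1/K_v = 0.00365.

0.00365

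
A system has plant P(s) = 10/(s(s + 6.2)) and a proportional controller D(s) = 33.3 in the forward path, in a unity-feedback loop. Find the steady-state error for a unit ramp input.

0.0186

The loop has one pole at the origin (type 1). Velocity error constant K_v = lim_{s→0} s·D(s)P(s) = 33.3·10/6.2 = 53.71.
Steady-state error to a unit ramp: e_ss = 1/K_v = 0.0186.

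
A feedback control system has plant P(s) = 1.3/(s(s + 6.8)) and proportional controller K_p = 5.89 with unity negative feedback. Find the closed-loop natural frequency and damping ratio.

With unity feedback the closed-loop characteristic equation is s² + 6.8s + 5.89·1.3 = s² + 6.8s + 7.657 = 0.
So ω_n² = 7.657 ⇒ ω_n = 2.767 rad/s, and ζ = 6.8/(2ω_n) = 1.23.

ω_n = 2.77 rad/s, ζ = 1.23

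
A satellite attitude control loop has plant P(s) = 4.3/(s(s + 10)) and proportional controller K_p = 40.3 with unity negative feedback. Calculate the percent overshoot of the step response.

The closed-loop denominator s² + 10s + 173.3 gives ω_n = √173.3 = 13.16 and ζ = 10/(2ω_n) = 0.3798.
%OS = 100·exp(−πζ/√(1−ζ²)) = 100·exp(−π·0.3798/√0.8557) = 27.5%.

27.5%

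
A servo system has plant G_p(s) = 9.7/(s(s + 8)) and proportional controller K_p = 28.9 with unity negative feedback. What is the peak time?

From 1 + K_pG_p(s) = 0: s² + 8s + 280.3 = 0 ⇒ ω_n = 16.74, ζ = 0.2389.
Damped frequency ω_d = ω_n√(1−ζ²) = 16.26 rad/s, so peak time T_p = π/ω_d = 0.193 s.

T_p = 0.193 s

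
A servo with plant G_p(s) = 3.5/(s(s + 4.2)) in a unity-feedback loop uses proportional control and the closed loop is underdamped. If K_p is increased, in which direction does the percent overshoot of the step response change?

ζ = 4.2/(2√(3.5K_p)) decreases as K_p grows; lower damping means more overshoot.

increase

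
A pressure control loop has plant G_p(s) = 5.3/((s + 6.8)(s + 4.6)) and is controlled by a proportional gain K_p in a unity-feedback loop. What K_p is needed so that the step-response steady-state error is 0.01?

K_p = 584

Steady-state error for a unit step on this type-0 loop is 1/(1 + K_p·G_p(0)).
G_p(0) = 0.1694. Require 1/(1 + K_p·0.1694) = 0.01, so 1 + 0.1694·K_p = 100.
K_p = (100 − 1)/0.1694 = 584.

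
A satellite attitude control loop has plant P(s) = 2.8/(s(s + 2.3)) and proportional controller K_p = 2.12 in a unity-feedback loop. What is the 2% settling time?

Closed-loop characteristic equation: s² + 2.3s + 5.936 = 0, so ω_n = 2.436 rad/s and ζ = 2.3/(2·2.436) = 0.472.
2% settling time T_s ≈ 4/(ζω_n) = 4/1.15 = 3.48 s.

T_s ≈ 3.48 s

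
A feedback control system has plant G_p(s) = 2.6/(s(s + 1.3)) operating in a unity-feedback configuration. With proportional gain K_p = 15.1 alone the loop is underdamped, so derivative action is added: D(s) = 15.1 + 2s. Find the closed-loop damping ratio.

Forward path: (15.1 + 2s)·2.6/(s(s+1.3)). The closed-loop characteristic equation is s² + (1.3 + 2.6·2)s + 2.6·15.1 = 0.
That is s² + 6.5s + 39.26 = 0, so ω_n = 6.266 rad/s and ζ = 6.5/(2·6.266) = 0.5187.

ζ = 0.519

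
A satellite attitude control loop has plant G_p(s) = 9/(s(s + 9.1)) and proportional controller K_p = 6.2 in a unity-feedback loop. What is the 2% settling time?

The closed-loop denominator s² + 9.1s + 55.8 gives ω_n = √55.8 = 7.47 and ζ = 9.1/(2ω_n) = 0.6091.
2% settling time T_s ≈ 4/(ζω_n) = 4/4.55 = 0.879 s.

T_s ≈ 0.879 s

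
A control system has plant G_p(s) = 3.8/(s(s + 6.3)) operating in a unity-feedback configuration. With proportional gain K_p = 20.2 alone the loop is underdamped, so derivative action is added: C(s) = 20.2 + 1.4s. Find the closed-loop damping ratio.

Forward path: (20.2 + 1.4s)·3.8/(s(s+6.3)). The closed-loop characteristic equation is s² + (6.3 + 3.8·1.4)s + 3.8·20.2 = 0.
That is s² + 11.62s + 76.76 = 0, so ω_n = 8.761 rad/s and ζ = 11.62/(2·8.761) = 0.6631.

ζ = 0.663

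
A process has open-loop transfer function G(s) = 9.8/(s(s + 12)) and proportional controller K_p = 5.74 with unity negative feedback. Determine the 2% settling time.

T_s ≈ 0.667 s

From 1 + K_pG(s) = 0: s² + 12s + 56.25 = 0 ⇒ ω_n = 7.5, ζ = 0.8.
2% settling time T_s ≈ 4/(ζω_n) = 4/6 = 0.667 s.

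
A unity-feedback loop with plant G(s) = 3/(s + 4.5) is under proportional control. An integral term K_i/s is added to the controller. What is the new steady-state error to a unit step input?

The integrator makes K_pos = lim_{s→0} C(s)G(s) infinite, so e_ss = 1/(1+K_pos) = 0.

0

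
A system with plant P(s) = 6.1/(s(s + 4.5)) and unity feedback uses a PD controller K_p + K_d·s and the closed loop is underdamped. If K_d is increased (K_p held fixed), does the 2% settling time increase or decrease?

decrease

Characteristic equation s² + (4.5 + 6.1K_d)s + 6.1K_p = 0: raising K_d increases ζω_n = (4.5+6.1K_d)/2 while the loop stays underdamped, so T_s ≈ 4/(ζω_n) decreases.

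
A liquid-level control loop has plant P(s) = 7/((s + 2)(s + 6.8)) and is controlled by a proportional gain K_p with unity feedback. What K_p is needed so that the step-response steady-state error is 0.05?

For a type-0 loop with proportional control, e_ss = 1/(1 + K_p·P(0)).
P(0) = 0.5147. Require 1/(1 + K_p·0.5147) = 0.05, so 1 + 0.5147·K_p = 20.
K_p = (20 − 1)/0.5147 = 36.9.

K_p = 36.9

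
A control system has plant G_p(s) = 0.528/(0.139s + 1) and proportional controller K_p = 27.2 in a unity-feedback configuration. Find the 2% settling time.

T_s ≈ 0.0362 s

Closed loop: T(s) = K_p·G_p/(1+K_p·G_p) = 14.36/(0.139s + 1 + 14.36), with pole at s = −(1 + 14.36)/0.139 = −110.5.
τ = 1/110.5 = 0.009049 s, so 2% settling time ≈ 4τ = 0.0362 s.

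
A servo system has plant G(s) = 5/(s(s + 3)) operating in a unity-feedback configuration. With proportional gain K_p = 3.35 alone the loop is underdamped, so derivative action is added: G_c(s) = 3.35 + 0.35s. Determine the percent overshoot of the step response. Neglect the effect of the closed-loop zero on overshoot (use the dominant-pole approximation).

10.7%

Forward path: (3.35 + 0.35s)·5/(s(s+3)). The closed-loop characteristic equation is s² + (3 + 5·0.35)s + 5·3.35 = 0.
That is s² + 4.75s + 16.75 = 0, so ω_n = 4.093 rad/s and ζ = 4.75/(2·4.093) = 0.5803.
%OS = 100·exp(−πζ/√(1−ζ²)) = 10.7%.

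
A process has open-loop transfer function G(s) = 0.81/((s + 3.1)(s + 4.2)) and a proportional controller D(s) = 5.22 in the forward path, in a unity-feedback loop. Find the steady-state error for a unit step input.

The loop is type 0. Static position error constant K_pos = D(0)·G(0) = 5.22·0.06221 = 0.3247.
Steady-state error to a unit step: e_ss = 1/(1+K_pos) = 1/1.325 = 0.755.

0.755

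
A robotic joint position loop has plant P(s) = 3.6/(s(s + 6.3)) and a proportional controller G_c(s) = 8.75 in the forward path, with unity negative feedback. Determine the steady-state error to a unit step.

The open loop G_c(s)P(s) has a pole at the origin (type 1), so the static position error constant is infinite and e_ss = 1/(1+∞) = 0.

0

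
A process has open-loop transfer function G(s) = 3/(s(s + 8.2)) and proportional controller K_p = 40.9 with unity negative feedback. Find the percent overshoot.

28.6%

From 1 + K_pG(s) = 0: s² + 8.2s + 122.7 = 0 ⇒ ω_n = 11.08, ζ = 0.3701.
%OS = 100·exp(−πζ/√(1−ζ²)) = 100·exp(−π·0.3701/√0.863) = 28.6%.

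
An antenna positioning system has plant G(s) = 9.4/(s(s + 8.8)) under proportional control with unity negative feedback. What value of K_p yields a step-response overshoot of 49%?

From %OS = 100·exp(−πζ/√(1−ζ²)) = 49%, ζ = −ln(0.49)/√(π²+ln²(0.49)) = 0.2214.
Characteristic equation s² + 8.8s + 9.4K_p = 0 gives ζ = 8.8/(2√(9.4K_p)).
Setting ζ = 0.2214: √(9.4K_p) = 8.8/(2·0.2214) = 19.87, so K_p = 394.9/9.4 = 42.

K_p = 42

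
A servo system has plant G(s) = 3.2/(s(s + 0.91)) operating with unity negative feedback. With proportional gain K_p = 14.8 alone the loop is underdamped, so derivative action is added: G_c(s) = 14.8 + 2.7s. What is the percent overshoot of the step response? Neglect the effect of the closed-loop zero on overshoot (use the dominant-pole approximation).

Forward path: (14.8 + 2.7s)·3.2/(s(s+0.91)). The closed-loop characteristic equation is s² + (0.91 + 3.2·2.7)s + 3.2·14.8 = 0.
That is s² + 9.55s + 47.36 = 0, so ω_n = 6.882 rad/s and ζ = 9.55/(2·6.882) = 0.6939.
%OS = 100·exp(−πζ/√(1−ζ²)) = 4.85%.

4.85%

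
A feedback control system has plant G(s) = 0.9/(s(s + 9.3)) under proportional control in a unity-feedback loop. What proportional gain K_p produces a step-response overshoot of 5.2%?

K_p = 51.2

From %OS = 100·exp(−πζ/√(1−ζ²)) = 5.2%, ζ = −ln(0.052)/√(π²+ln²(0.052)) = 0.6853.
Characteristic equation s² + 9.3s + 0.9K_p = 0 gives ζ = 9.3/(2√(0.9K_p)).
Setting ζ = 0.6853: √(0.9K_p) = 9.3/(2·0.6853) = 6.785, so K_p = 46.04/0.9 = 51.2.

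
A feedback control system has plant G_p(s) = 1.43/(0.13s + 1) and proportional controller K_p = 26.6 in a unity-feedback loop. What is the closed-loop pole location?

Closed loop: T(s) = K_p·G_p/(1+K_p·G_p) = 38.04/(0.13s + 1 + 38.04), with pole at s = −(1 + 38.04)/0.13 = −300.3.

s = -300.3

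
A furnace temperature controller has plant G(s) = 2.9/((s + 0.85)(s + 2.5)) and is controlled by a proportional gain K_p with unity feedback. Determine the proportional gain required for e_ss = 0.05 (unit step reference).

K_p = 13.9

Steady-state error for a unit step on this type-0 loop is 1/(1 + K_p·G(0)).
G(0) = 1.365. Require 1/(1 + K_p·1.365) = 0.05, so 1 + 1.365·K_p = 20.
K_p = (20 − 1)/1.365 = 13.9.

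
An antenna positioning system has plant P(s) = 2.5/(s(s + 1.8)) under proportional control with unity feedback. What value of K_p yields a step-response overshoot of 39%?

K_p = 3.93

From %OS = 100·exp(−πζ/√(1−ζ²)) = 39%, ζ = −ln(0.39)/√(π²+ln²(0.39)) = 0.2871.
Characteristic equation s² + 1.8s + 2.5K_p = 0 gives ζ = 1.8/(2√(2.5K_p)).
Setting ζ = 0.2871: √(2.5K_p) = 1.8/(2·0.2871) = 3.135, so K_p = 9.827/2.5 = 3.93.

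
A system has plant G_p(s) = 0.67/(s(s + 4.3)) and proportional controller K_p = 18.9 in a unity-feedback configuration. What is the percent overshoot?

Closed-loop characteristic equation: s² + 4.3s + 12.66 = 0, so ω_n = 3.559 rad/s and ζ = 4.3/(2·3.559) = 0.6042.
%OS = 100·exp(−πζ/√(1−ζ²)) = 100·exp(−π·0.6042/√0.635) = 9.24%.

9.24%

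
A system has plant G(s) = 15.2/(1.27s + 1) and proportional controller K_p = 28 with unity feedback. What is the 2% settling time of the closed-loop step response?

Closed loop: T(s) = K_p·G/(1+K_p·G) = 425.6/(1.27s + 1 + 425.6), with pole at s = −(1 + 425.6)/1.27 = −335.9.
τ = 1/335.9 = 0.002977 s, so 2% settling time ≈ 4τ = 0.0119 s.

T_s ≈ 0.0119 s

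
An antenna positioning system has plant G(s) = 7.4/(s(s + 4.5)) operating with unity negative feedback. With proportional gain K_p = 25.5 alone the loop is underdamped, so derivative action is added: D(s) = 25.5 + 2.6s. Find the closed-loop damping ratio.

Forward path: (25.5 + 2.6s)·7.4/(s(s+4.5)). The closed-loop characteristic equation is s² + (4.5 + 7.4·2.6)s + 7.4·25.5 = 0.
That is s² + 23.74s + 188.7 = 0, so ω_n = 13.74 rad/s and ζ = 23.74/(2·13.74) = 0.8641.

ζ = 0.864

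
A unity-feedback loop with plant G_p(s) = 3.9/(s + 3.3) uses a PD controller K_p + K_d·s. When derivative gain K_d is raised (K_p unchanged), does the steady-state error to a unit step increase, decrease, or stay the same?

At s = 0 the derivative term contributes nothing: C(0) = K_p regardless of K_d, so K_pos = K_p·G_p(0) and e_ss are unchanged.

unchanged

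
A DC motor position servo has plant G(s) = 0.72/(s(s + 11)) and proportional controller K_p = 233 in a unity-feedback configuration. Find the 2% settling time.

T_s ≈ 0.727 s

Closed-loop characteristic equation: s² + 11s + 167.8 = 0, so ω_n = 12.95 rad/s and ζ = 11/(2·12.95) = 0.4246.
2% settling time T_s ≈ 4/(ζω_n) = 4/5.5 = 0.727 s.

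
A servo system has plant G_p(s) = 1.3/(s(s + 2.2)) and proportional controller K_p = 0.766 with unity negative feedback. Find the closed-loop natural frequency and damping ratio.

ω_n = 0.998 rad/s, ζ = 1.1

With unity feedback the closed-loop characteristic equation is s² + 2.2s + 0.766·1.3 = s² + 2.2s + 0.9958 = 0.
Matching s² + 2ζω_n s + ω_n²: ω_n = √0.9958 = 0.9979 rad/s and 2ζω_n = 2.2, so ζ = 2.2/(2·0.9979) = 1.1.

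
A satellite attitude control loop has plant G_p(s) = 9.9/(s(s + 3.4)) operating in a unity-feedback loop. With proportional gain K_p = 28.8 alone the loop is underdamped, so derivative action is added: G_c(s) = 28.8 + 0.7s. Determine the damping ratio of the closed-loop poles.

Forward path: (28.8 + 0.7s)·9.9/(s(s+3.4)). The closed-loop characteristic equation is s² + (3.4 + 9.9·0.7)s + 9.9·28.8 = 0.
That is s² + 10.33s + 285.1 = 0, so ω_n = 16.89 rad/s and ζ = 10.33/(2·16.89) = 0.3059.

ζ = 0.306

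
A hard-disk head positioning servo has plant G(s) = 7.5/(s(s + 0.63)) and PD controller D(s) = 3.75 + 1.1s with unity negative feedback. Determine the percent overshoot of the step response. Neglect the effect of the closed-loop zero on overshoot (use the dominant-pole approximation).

Forward path: (3.75 + 1.1s)·7.5/(s(s+0.63)). The closed-loop characteristic equation is s² + (0.63 + 7.5·1.1)s + 7.5·3.75 = 0.
That is s² + 8.88s + 28.12 = 0, so ω_n = 5.303 rad/s and ζ = 8.88/(2·5.303) = 0.8372.
%OS = 100·exp(−πζ/√(1−ζ²)) = 0.815%.

0.815%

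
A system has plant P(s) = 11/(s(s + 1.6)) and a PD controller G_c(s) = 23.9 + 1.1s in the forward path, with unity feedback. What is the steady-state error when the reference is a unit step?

0

The open loop G_c(s)P(s) has a pole at the origin (type 1), so the static position error constant is infinite and e_ss = 1/(1+∞) = 0.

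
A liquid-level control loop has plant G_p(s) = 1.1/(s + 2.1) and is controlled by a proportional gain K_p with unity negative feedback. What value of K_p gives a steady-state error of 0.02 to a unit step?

For a type-0 loop with proportional control, e_ss = 1/(1 + K_p·G_p(0)).
G_p(0) = 0.5238. Require 1/(1 + K_p·0.5238) = 0.02, so 1 + 0.5238·K_p = 50.
K_p = (50 − 1)/0.5238 = 93.5.

K_p = 93.5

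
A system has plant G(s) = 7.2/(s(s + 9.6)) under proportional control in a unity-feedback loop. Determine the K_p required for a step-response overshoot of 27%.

K_p = 21.6

From %OS = 100·exp(−πζ/√(1−ζ²)) = 27%, ζ = −ln(0.27)/√(π²+ln²(0.27)) = 0.3847.
Characteristic equation s² + 9.6s + 7.2K_p = 0 gives ζ = 9.6/(2√(7.2K_p)).
Setting ζ = 0.3847: √(7.2K_p) = 9.6/(2·0.3847) = 12.48, so K_p = 155.7/7.2 = 21.6.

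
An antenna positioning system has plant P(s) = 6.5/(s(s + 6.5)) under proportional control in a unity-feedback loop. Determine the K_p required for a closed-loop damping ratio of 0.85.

Closed-loop characteristic equation: s² + 6.5s + K_p·6.5 = 0.
So ω_n = √(6.5K_p) and 2ζω_n = 6.5, giving ζ = 6.5/(2√(6.5K_p)).
Setting ζ = 0.85: √(6.5K_p) = 6.5/(2·0.85) = 3.824, so K_p = 14.62/6.5 = 2.25.

K_p = 2.25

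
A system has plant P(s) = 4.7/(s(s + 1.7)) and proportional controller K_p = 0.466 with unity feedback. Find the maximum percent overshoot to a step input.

11%

The closed-loop denominator s² + 1.7s + 2.19 gives ω_n = √2.19 = 1.48 and ζ = 1.7/(2ω_n) = 0.5744.
%OS = 100·exp(−πζ/√(1−ζ²)) = 100·exp(−π·0.5744/√0.6701) = 11%.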